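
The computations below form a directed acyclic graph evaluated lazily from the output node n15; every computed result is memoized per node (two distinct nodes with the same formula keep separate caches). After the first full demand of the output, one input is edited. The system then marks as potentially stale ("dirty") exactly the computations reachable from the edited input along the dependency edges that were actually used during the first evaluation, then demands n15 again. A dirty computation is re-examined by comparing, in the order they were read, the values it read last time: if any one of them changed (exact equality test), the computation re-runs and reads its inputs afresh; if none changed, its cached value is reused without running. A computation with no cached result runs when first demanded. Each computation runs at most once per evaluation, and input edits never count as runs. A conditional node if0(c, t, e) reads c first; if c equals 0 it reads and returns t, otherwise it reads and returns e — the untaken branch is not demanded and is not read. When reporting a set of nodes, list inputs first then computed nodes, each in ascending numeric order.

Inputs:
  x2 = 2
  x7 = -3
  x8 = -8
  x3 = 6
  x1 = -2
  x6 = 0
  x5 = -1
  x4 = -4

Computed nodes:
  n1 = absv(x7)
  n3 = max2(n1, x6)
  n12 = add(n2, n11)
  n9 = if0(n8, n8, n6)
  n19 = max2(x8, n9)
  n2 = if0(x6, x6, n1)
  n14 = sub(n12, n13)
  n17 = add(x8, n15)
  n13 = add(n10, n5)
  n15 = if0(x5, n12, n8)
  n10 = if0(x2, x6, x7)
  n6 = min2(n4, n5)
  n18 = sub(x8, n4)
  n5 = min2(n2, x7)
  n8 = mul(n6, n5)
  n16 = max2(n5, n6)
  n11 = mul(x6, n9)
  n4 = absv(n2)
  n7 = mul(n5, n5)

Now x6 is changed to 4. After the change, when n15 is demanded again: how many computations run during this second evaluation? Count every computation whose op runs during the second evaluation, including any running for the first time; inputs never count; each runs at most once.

First demand of the output computes:
  n2 = if0(x6=0 -> then branch x6) = 0
  n4 = absv(0) = 0
  n5 = min2(0, -3) = -3
  n6 = min2(0, -3) = -3
  n8 = mul(-3, -3) = 9
  n15 = if0(x5=-1 -> else branch n8) = 9

After the edit, cleaning proceeds:
  n1: had never run; runs now, result 3.
  n2: a read changed (x6 0->4; x6 0->4) — executes, giving 3.
  n4: a read changed (n2 0->3) — executes, giving 3.
  n5: a read changed (n2 0->3) — executes, giving -3 — identical to its old value.
  n6: a read changed (n4 0->3) — executes, giving -3 — identical to its old value.
  n8: dirty, but its reads are unchanged (n6 unchanged, n5 unchanged); cached 9 stands.
  n15: dirty, but its reads are unchanged (x5 unchanged, n8 unchanged); cached 9 stands.

Note the branch switch — n1 had no cache and runs now for the first time.

5 computations run: n1, n2, n4, n5, n6.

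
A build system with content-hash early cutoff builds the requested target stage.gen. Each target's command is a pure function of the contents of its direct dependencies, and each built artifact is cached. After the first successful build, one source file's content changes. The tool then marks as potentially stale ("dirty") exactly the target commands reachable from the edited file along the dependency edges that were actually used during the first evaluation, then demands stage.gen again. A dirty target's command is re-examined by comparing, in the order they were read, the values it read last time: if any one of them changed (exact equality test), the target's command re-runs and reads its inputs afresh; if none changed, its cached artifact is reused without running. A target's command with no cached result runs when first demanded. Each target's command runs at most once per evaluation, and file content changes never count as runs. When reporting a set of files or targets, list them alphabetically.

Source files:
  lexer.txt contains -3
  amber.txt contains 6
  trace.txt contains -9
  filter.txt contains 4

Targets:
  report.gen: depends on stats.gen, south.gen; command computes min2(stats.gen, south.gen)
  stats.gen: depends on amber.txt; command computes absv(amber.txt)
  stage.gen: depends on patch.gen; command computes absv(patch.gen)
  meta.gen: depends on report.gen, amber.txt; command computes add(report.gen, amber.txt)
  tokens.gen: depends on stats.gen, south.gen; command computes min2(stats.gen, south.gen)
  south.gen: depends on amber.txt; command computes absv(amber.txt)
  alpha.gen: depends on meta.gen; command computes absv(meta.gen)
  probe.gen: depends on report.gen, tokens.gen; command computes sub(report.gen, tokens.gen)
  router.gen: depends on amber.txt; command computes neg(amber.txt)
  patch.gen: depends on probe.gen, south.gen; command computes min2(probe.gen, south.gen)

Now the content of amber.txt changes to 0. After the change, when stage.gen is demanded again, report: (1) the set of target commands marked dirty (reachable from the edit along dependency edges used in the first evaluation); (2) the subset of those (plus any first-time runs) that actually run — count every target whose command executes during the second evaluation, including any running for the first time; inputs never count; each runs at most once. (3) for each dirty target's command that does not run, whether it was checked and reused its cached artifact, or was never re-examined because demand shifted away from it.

Marked dirty: patch.gen, probe.gen, report.gen, south.gen, stage.gen, stats.gen, tokens.gen.
Target commands that run: patch.gen, probe.gen, report.gen, south.gen, stats.gen, tokens.gen — 6 in total.
Checked but reused from cache: stage.gen.
Key observation: the cutoff stops propagation at stage.gen — its inputs' values are unchanged, so it reuses its cache.

First evaluation (everything demanded from the output):
  south.gen = absv(6) = 6
  stats.gen = absv(6) = 6
  report.gen = min2(6, 6) = 6
  tokens.gen = min2(6, 6) = 6
  probe.gen = sub(6, 6) = 0
  patch.gen = min2(0, 6) = 0
  stage.gen = absv(0) = 0

Propagation after the edit:
  south.gen: runs — amber.txt 6->0; result 0.
  stats.gen: runs — amber.txt 6->0; result 0.
  report.gen: runs — stats.gen 6->0; south.gen 6->0; result 0.
  tokens.gen: runs — stats.gen 6->0; south.gen 6->0; result 0.
  probe.gen: runs — report.gen 6->0; tokens.gen 6->0; result 0 (same value as before).
  patch.gen: runs — south.gen 6->0; result 0 (same value as before).
  stage.gen: checked — values it read are unchanged (patch.gen unchanged); reused cached 0 without running.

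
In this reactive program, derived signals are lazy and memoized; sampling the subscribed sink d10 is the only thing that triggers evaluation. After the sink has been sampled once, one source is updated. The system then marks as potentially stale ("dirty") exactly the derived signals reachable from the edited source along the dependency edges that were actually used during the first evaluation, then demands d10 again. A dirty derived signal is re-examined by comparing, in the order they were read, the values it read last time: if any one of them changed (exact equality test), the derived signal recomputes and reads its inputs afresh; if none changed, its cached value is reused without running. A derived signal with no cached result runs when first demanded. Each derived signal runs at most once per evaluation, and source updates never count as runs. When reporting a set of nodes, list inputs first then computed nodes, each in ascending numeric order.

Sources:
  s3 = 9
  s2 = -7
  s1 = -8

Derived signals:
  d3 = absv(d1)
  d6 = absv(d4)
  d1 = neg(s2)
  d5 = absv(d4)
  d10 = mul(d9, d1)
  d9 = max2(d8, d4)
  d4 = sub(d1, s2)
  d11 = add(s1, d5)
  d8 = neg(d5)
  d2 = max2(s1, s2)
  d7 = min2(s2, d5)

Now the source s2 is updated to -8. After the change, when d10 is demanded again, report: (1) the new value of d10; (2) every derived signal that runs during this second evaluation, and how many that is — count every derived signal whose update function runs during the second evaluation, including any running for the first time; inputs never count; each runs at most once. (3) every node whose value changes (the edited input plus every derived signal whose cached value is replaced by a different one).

Demanding d10 again yields 128.
6 derived signals run: d1, d4, d5, d8, d9, d10.
The nodes whose values change: s2, d1, d4, d5, d8, d9, d10.

First demand of the output computes:
  d1 = neg(-7) = 7
  d4 = sub(7, -7) = 14
  d5 = absv(14) = 14
  d8 = neg(14) = -14
  d9 = max2(-14, 14) = 14
  d10 = mul(14, 7) = 98

After the edit, cleaning proceeds:
  d1: a read changed (s2 -7->-8) — executes, giving 8.
  d4: a read changed (d1 7->8; s2 -7->-8) — executes, giving 16.
  d5: a read changed (d4 14->16) — executes, giving 16.
  d8: a read changed (d5 14->16) — executes, giving -16.
  d9: a read changed (d8 -14->-16; d4 14->16) — executes, giving 16.
  d10: a read changed (d9 14->16; d1 7->8) — executes, giving 128.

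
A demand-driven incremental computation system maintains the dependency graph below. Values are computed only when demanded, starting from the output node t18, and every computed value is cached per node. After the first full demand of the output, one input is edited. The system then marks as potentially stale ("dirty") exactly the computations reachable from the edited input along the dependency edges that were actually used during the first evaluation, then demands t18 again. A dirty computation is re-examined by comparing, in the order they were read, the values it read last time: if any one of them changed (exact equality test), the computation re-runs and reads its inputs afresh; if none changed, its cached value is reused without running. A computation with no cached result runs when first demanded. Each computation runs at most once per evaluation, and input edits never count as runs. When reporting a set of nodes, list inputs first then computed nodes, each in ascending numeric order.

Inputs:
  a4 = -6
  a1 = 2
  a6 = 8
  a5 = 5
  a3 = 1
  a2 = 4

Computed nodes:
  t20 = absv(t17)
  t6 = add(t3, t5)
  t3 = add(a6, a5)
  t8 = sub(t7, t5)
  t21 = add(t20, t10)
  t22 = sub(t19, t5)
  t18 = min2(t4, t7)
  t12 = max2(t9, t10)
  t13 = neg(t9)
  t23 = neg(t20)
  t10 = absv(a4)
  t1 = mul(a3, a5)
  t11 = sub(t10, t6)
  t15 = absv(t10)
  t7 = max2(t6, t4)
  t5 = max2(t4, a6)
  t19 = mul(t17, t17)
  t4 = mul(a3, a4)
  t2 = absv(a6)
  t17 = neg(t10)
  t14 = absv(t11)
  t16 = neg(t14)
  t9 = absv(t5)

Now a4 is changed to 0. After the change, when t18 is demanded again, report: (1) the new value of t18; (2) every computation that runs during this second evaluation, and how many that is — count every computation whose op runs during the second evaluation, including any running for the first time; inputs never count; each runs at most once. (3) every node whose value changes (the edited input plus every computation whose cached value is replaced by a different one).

New value of t18: 0.
Computations that run: t4, t5, t7, t18 — 4 in total.
Values that change: a4, t4, t18.
Key observation: the cutoff stops propagation at t6 — its inputs' values are unchanged, so it reuses its cache.

First evaluation (everything demanded from the output):
  t3 = add(8, 5) = 13
  t4 = mul(1, -6) = -6
  t5 = max2(-6, 8) = 8
  t6 = add(13, 8) = 21
  t7 = max2(21, -6) = 21
  t18 = min2(-6, 21) = -6

Propagation after the edit:
  t4: runs — a4 -6->0; result 0.
  t5: runs — t4 -6->0; result 8 (same value as before).
  t6: checked — values it read are unchanged (t3 unchanged, t5 unchanged); reused cached 21 without running.
  t7: runs — t4 -6->0; result 21 (same value as before).
  t18: runs — t4 -6->0; result 0.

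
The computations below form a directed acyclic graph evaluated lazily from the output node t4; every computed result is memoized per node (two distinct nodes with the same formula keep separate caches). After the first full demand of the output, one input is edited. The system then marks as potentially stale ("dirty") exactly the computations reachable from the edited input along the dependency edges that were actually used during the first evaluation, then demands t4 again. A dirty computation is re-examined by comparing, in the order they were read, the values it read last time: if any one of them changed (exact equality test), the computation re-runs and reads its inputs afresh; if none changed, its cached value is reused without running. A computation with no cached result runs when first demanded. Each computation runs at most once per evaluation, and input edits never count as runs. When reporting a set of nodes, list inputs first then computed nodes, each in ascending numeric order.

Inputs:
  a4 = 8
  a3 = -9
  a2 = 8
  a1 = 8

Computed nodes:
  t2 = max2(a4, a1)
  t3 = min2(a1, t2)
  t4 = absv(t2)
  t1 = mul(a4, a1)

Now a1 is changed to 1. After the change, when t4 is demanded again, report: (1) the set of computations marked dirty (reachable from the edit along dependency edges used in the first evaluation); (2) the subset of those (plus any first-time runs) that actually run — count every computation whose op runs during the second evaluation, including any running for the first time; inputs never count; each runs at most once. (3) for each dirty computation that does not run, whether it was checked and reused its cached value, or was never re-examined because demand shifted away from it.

First demand of the output computes:
  t2 = max2(8, 8) = 8
  t4 = absv(8) = 8

After the edit, cleaning proceeds:
  t2: a read changed (a1 8->1) — executes, giving 8 — identical to its old value.
  t4: dirty, but its reads are unchanged (t2 unchanged); cached 8 stands.

Note the absorption at t2: it re-runs yet its value is the same, leaving the output's value untouched.

The edit dirties: t2, t4.
1 computations run: t2.
Cache hits after checking: t4.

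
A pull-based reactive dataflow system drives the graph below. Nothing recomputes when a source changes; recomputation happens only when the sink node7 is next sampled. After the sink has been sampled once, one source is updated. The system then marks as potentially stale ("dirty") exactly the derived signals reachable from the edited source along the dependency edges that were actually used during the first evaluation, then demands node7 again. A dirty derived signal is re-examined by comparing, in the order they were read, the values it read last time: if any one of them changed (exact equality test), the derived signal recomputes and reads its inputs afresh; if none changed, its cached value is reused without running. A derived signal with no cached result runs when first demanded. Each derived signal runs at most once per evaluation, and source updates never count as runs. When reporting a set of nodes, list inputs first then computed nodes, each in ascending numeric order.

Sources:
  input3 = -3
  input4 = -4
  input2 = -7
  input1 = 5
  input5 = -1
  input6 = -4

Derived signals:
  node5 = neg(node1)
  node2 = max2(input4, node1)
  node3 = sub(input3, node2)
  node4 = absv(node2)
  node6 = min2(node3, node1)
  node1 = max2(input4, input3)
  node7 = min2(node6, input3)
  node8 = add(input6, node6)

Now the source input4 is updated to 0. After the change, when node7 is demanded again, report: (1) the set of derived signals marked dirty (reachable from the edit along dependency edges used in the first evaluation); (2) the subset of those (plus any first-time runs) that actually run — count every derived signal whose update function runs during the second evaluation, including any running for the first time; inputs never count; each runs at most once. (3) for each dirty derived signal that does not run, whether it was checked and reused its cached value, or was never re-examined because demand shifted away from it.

Marked dirty: node1, node2, node3, node6, node7.
Derived signals that run: node1, node2, node3, node6 — 4 in total.
Checked but reused from cache: node7.
Key observation: the change is absorbed at node6 — it re-runs but produces the same value, and the output's value is unchanged.

First evaluation (everything demanded from the output):
  node1 = max2(-4, -3) = -3
  node2 = max2(-4, -3) = -3
  node3 = sub(-3, -3) = 0
  node6 = min2(0, -3) = -3
  node7 = min2(-3, -3) = -3

Propagation after the edit:
  node1: runs — input4 -4->0; result 0.
  node2: runs — input4 -4->0; node1 -3->0; result 0.
  node3: runs — node2 -3->0; result -3.
  node6: runs — node3 0->-3; node1 -3->0; result -3 (same value as before).
  node7: checked — values it read are unchanged (node6 unchanged, input3 unchanged); reused cached -3 without running.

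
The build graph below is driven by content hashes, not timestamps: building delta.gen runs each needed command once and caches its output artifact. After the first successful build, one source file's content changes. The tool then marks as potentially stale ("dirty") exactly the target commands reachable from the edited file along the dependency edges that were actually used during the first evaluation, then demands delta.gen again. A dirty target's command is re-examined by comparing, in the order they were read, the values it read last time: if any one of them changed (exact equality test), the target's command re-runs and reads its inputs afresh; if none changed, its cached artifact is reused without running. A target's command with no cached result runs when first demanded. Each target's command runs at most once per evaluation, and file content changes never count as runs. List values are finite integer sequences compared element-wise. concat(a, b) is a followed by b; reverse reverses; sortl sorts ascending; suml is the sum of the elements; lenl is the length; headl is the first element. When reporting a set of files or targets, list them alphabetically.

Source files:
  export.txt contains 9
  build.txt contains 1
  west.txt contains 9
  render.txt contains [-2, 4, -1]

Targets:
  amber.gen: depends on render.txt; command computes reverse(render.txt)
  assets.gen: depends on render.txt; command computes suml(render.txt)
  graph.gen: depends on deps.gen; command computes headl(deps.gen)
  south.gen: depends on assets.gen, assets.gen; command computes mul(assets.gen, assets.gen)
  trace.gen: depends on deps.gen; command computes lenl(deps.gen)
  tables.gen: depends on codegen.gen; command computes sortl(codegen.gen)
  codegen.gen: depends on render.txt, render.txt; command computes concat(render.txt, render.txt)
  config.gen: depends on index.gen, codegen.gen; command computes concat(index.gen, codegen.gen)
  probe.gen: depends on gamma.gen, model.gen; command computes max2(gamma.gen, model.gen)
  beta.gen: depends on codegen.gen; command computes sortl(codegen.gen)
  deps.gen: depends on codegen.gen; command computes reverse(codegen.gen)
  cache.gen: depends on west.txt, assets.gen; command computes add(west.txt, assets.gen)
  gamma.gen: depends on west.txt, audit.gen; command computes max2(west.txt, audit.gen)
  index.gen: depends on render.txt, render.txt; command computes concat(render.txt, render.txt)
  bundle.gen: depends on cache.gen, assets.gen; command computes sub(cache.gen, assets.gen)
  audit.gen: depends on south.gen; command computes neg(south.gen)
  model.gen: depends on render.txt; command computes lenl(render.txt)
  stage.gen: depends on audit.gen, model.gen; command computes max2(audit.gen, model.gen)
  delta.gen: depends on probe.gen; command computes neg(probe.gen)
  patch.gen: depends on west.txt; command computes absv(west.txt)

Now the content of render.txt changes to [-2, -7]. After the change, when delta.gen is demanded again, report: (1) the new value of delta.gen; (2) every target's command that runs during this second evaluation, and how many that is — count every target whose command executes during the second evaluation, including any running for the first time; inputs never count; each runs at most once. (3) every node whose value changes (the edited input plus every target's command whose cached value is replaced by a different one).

delta.gen now evaluates to -9.
Run set: assets.gen, audit.gen, gamma.gen, model.gen, probe.gen, south.gen (6 run).
Changed values: assets.gen, audit.gen, model.gen, render.txt, south.gen.
The important point: at delta.gen every value read last time is unchanged, so the dirty flag clears without a run.

Initial pass — values computed on the first demand:
  assets.gen = suml([-2, 4, -1]) = 1
  model.gen = lenl([-2, 4, -1]) = 3
  south.gen = mul(1, 1) = 1
  audit.gen = neg(1) = -1
  gamma.gen = max2(9, -1) = 9
  probe.gen = max2(9, 3) = 9
  delta.gen = neg(9) = -9

Second demand — change propagation:
  assets.gen: re-runs because render.txt [-2, 4, -1]->[-2, -7]; new result -9.
  model.gen: re-runs because render.txt [-2, 4, -1]->[-2, -7]; new result 2.
  south.gen: re-runs because assets.gen 1->-9; assets.gen 1->-9; new result 81.
  audit.gen: re-runs because south.gen 1->81; new result -81.
  gamma.gen: re-runs because audit.gen -1->-81; new result 9 (unchanged).
  probe.gen: re-runs because model.gen 3->2; new result 9 (unchanged).
  delta.gen: re-examined; everything it read last time is the same (probe.gen unchanged) — cache -9 kept, no run.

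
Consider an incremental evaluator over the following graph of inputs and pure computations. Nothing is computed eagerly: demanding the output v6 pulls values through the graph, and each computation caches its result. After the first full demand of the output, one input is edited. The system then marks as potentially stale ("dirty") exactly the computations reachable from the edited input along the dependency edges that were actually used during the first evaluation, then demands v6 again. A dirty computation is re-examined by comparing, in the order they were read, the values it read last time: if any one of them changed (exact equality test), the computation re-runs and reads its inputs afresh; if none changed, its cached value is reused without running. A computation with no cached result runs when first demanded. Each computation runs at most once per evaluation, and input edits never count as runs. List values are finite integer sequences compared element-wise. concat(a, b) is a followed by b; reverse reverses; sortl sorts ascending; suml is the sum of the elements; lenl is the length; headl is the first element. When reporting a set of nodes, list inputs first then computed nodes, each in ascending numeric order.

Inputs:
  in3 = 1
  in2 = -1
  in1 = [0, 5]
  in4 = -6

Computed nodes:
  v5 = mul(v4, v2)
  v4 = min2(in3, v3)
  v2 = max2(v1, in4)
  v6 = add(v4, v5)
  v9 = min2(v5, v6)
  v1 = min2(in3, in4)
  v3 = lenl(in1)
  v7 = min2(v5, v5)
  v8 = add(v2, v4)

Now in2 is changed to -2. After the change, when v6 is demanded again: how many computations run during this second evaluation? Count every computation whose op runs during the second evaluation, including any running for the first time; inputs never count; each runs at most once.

Run set: none (0 run).
The important point: nothing the output needs ever reads in2, so the edit is invisible to it.

Initial pass — values computed on the first demand:
  v1 = min2(1, -6) = -6
  v2 = max2(-6, -6) = -6
  v3 = lenl([0, 5]) = 2
  v4 = min2(1, 2) = 1
  v5 = mul(1, -6) = -6
  v6 = add(1, -6) = -5

Second demand — change propagation:
  no demanded computation ever read in2, so the edit dirties nothing and nothing runs.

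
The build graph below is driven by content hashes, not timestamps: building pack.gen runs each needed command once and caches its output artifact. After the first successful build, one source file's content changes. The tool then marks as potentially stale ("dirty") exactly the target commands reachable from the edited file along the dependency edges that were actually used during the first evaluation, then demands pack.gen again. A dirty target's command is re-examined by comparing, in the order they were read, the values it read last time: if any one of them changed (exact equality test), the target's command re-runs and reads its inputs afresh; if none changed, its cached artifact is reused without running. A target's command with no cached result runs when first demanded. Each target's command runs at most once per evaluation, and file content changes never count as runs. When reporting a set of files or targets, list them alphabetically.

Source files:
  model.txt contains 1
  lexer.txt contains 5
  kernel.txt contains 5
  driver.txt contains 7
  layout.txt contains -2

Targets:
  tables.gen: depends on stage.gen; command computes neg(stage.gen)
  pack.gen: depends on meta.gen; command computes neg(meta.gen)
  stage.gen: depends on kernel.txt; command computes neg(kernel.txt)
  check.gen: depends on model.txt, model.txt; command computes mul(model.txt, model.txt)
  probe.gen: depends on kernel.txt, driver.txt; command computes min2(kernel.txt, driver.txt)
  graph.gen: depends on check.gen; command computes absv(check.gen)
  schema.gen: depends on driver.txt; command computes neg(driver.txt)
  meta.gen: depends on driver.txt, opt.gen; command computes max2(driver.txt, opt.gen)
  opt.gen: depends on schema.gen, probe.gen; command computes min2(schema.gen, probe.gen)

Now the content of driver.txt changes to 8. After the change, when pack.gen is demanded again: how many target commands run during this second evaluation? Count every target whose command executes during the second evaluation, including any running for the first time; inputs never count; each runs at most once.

Run set: meta.gen, opt.gen, pack.gen, probe.gen, schema.gen (5 run).

Initial pass — values computed on the first demand:
  probe.gen = min2(5, 7) = 5
  schema.gen = neg(7) = -7
  opt.gen = min2(-7, 5) = -7
  meta.gen = max2(7, -7) = 7
  pack.gen = neg(7) = -7

Second demand — change propagation:
  probe.gen: re-runs because driver.txt 7->8; new result 5 (unchanged).
  schema.gen: re-runs because driver.txt 7->8; new result -8.
  opt.gen: re-runs because schema.gen -7->-8; new result -8.
  meta.gen: re-runs because driver.txt 7->8; opt.gen -7->-8; new result 8.
  pack.gen: re-runs because meta.gen 7->8; new result -8.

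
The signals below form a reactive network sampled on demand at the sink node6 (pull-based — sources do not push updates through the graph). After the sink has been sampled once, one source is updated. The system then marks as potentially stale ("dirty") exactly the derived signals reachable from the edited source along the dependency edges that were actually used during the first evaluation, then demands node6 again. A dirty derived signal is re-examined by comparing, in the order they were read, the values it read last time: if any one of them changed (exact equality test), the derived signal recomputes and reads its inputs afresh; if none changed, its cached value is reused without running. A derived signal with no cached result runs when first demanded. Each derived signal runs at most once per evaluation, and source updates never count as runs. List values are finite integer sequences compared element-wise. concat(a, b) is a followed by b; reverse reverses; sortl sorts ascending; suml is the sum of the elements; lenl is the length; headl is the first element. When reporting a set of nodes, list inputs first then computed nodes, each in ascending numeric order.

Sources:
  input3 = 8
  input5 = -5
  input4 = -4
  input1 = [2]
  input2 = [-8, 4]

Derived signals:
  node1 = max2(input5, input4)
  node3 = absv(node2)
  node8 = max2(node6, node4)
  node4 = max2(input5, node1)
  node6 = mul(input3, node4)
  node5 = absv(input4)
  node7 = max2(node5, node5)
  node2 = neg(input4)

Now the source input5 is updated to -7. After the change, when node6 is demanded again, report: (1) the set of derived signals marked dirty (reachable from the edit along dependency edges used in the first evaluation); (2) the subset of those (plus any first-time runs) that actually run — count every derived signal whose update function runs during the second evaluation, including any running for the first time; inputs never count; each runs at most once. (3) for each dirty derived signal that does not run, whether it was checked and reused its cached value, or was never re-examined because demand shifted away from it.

Initial pass — values computed on the first demand:
  node1 = max2(-5, -4) = -4
  node4 = max2(-5, -4) = -4
  node6 = mul(8, -4) = -32

Second demand — change propagation:
  node1: re-runs because input5 -5->-7; new result -4 (unchanged).
  node4: re-runs because input5 -5->-7; new result -4 (unchanged).
  node6: re-examined; everything it read last time is the same (input3 unchanged, node4 unchanged) — cache -32 kept, no run.

The important point: at node6 every value read last time is unchanged, so the dirty flag clears without a run.

Dirty set: node1, node4, node6.
Run set: node1, node4 (2 run).
Re-examined without running (cache reused): node6.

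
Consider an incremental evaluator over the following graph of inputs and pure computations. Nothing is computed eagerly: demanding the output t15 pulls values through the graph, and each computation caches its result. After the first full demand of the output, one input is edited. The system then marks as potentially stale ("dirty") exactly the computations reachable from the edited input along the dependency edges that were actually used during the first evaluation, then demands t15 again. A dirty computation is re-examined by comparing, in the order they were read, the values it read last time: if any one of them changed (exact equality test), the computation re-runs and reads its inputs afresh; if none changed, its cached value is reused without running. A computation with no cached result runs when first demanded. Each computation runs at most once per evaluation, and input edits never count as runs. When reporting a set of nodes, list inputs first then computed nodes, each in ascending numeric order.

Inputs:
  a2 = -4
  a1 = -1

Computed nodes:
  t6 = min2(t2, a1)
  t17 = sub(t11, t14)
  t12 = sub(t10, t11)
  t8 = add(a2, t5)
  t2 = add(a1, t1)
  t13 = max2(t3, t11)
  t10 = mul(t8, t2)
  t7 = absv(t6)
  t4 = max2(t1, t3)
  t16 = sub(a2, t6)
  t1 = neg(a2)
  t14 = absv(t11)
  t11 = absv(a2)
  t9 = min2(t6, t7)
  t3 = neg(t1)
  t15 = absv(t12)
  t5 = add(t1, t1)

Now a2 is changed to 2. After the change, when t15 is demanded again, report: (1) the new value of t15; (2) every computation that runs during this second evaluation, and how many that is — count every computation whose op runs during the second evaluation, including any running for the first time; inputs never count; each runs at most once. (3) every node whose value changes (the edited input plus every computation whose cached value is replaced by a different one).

t15 now evaluates to 4.
Run set: t1, t2, t5, t8, t10, t11, t12, t15 (8 run).
Changed values: a2, t1, t2, t5, t8, t10, t11, t12, t15.

Initial pass — values computed on the first demand:
  t1 = neg(-4) = 4
  t2 = add(-1, 4) = 3
  t5 = add(4, 4) = 8
  t8 = add(-4, 8) = 4
  t10 = mul(4, 3) = 12
  t11 = absv(-4) = 4
  t12 = sub(12, 4) = 8
  t15 = absv(8) = 8

Second demand — change propagation:
  t1: re-runs because a2 -4->2; new result -2.
  t2: re-runs because t1 4->-2; new result -3.
  t5: re-runs because t1 4->-2; t1 4->-2; new result -4.
  t8: re-runs because a2 -4->2; t5 8->-4; new result -2.
  t10: re-runs because t8 4->-2; t2 3->-3; new result 6.
  t11: re-runs because a2 -4->2; new result 2.
  t12: re-runs because t10 12->6; t11 4->2; new result 4.
  t15: re-runs because t12 8->4; new result 4.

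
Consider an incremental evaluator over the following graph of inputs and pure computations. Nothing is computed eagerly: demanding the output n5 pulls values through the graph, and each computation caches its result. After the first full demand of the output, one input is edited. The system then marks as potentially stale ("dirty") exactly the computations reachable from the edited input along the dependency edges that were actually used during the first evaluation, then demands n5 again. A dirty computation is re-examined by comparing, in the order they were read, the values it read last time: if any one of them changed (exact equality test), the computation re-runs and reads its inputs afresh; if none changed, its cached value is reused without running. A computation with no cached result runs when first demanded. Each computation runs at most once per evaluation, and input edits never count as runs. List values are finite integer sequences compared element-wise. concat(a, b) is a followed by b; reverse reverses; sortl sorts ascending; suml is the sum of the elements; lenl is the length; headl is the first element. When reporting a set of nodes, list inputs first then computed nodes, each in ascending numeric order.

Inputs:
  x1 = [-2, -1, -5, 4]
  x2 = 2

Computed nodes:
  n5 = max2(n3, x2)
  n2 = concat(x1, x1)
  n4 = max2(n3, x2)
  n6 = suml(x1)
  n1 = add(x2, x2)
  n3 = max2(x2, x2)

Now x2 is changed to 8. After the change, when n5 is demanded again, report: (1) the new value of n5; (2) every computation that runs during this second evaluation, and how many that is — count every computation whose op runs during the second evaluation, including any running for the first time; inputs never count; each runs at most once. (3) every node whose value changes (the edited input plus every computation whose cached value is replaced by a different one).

Initial pass — values computed on the first demand:
  n3 = max2(2, 2) = 2
  n5 = max2(2, 2) = 2

Second demand — change propagation:
  n3: re-runs because x2 2->8; x2 2->8; new result 8.
  n5: re-runs because n3 2->8; x2 2->8; new result 8.

n5 now evaluates to 8.
Run set: n3, n5 (2 run).
Changed values: x2, n3, n5.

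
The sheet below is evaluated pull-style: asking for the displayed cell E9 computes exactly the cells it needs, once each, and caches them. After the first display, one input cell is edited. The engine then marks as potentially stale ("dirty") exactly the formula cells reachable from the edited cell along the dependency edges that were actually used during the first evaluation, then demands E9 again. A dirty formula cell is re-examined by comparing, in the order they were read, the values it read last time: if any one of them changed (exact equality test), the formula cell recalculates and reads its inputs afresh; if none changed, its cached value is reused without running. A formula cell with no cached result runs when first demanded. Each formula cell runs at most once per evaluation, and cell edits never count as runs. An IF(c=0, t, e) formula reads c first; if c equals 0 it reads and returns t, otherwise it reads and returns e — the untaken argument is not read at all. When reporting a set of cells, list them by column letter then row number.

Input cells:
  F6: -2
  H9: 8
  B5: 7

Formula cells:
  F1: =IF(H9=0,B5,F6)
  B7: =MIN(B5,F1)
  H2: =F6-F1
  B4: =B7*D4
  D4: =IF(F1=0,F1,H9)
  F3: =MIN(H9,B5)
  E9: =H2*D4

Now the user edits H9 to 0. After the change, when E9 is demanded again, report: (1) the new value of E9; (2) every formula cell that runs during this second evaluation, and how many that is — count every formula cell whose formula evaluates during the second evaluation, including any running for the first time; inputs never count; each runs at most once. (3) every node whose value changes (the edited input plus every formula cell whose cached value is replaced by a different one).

First demand of the output computes:
  F1 = IF(H9=0: H9=8 -> else branch F6) = -2
  D4 = IF(F1=0: F1=-2 -> else branch H9) = 8
  H2 = -2 - -2 = 0
  E9 = 0 * 8 = 0

After the edit, cleaning proceeds:
  F1: a read changed (H9 8->0) — executes, giving 7.
  D4: a read changed (F1 -2->7; H9 8->0) — executes, giving 0.
  H2: a read changed (F1 -2->7) — executes, giving -9.
  E9: a read changed (H2 0->-9; D4 8->0) — executes, giving 0 — identical to its old value.

Demanding E9 again yields 0.
4 formula cells run: D4, E9, F1, H2.
The nodes whose values change: D4, F1, H2, H9.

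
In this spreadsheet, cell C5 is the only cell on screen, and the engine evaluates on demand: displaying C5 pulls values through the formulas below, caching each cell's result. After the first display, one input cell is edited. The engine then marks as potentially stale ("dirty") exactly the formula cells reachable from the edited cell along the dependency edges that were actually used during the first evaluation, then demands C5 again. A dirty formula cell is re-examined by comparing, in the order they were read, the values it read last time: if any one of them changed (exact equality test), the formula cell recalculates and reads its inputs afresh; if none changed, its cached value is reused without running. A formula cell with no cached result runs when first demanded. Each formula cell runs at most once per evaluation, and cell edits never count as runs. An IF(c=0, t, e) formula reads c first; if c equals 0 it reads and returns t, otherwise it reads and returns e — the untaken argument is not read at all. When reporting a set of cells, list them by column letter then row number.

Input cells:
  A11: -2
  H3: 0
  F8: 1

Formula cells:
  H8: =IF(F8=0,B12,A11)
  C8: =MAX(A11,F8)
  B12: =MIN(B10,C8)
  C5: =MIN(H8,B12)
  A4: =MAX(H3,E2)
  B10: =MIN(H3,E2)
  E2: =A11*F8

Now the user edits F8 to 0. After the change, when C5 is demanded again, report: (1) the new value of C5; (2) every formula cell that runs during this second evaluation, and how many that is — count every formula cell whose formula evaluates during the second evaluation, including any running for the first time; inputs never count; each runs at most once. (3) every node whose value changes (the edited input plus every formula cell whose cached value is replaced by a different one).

Initial pass — values computed on the first demand:
  C8 = MAX(-2, 1) = 1
  E2 = -2 * 1 = -2
  B10 = MIN(0, -2) = -2
  B12 = MIN(-2, 1) = -2
  H8 = IF(F8=0: F8=1 -> else branch A11) = -2
  C5 = MIN(-2, -2) = -2

Second demand — change propagation:
  C8: re-runs because F8 1->0; new result 0.
  E2: re-runs because F8 1->0; new result 0.
  B10: re-runs because E2 -2->0; new result 0.
  B12: re-runs because B10 -2->0; C8 1->0; new result 0.
  H8: re-runs because F8 1->0; new result 0.
  C5: re-runs because H8 -2->0; B12 -2->0; new result 0.

C5 now evaluates to 0.
Run set: B10, B12, C5, C8, E2, H8 (6 run).
Changed values: B10, B12, C5, C8, E2, F8, H8.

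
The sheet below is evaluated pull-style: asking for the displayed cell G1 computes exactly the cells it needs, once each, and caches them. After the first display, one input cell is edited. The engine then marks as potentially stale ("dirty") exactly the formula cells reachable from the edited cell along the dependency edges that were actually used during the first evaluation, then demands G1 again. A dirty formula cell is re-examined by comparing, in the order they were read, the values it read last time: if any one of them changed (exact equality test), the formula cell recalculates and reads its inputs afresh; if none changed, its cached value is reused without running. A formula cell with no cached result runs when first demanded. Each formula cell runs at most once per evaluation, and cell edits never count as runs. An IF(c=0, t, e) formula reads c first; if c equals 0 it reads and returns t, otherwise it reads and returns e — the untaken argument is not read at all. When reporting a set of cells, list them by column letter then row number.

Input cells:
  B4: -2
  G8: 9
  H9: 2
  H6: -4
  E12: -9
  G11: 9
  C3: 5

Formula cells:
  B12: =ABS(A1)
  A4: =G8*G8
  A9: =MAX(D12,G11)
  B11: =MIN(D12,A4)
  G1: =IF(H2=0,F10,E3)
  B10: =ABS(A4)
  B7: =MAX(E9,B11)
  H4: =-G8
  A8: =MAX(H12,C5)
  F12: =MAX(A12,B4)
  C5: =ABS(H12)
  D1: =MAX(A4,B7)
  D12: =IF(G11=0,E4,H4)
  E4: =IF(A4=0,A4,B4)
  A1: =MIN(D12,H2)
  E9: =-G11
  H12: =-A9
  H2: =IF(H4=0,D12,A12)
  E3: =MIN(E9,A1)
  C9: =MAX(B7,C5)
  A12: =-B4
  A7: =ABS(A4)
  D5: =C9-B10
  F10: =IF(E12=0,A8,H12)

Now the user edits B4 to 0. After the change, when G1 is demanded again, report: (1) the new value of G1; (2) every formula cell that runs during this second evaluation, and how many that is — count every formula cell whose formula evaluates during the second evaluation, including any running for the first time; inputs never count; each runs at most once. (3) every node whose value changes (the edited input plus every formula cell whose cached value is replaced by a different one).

Demanding G1 again yields -9.
6 formula cells run: A9, A12, F10, G1, H2, H12.
The nodes whose values change: A12, B4, H2.
Note the branch switch — demand abandons A1, E3, which are never re-examined.

First demand of the output computes:
  A12 = -(-2) = 2
  E9 = -(9) = -9
  H4 = -(9) = -9
  D12 = IF(G11=0: G11=9 -> else branch H4) = -9
  H2 = IF(H4=0: H4=-9 -> else branch A12) = 2
  A1 = MIN(-9, 2) = -9
  E3 = MIN(-9, -9) = -9
  G1 = IF(H2=0: H2=2 -> else branch E3) = -9

After the edit, cleaning proceeds:
  A9: had never run; runs now, result 9.
  A12: a read changed (B4 -2->0) — executes, giving 0.
  H2: a read changed (A12 2->0) — executes, giving 0.
  A1: stays stale; no demand reaches it after the flip.
  E3: stays stale; no demand reaches it after the flip.
  H12: had never run; runs now, result -9.
  F10: had never run; runs now, result -9.
  G1: a read changed (H2 2->0) — executes, giving -9 — identical to its old value.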